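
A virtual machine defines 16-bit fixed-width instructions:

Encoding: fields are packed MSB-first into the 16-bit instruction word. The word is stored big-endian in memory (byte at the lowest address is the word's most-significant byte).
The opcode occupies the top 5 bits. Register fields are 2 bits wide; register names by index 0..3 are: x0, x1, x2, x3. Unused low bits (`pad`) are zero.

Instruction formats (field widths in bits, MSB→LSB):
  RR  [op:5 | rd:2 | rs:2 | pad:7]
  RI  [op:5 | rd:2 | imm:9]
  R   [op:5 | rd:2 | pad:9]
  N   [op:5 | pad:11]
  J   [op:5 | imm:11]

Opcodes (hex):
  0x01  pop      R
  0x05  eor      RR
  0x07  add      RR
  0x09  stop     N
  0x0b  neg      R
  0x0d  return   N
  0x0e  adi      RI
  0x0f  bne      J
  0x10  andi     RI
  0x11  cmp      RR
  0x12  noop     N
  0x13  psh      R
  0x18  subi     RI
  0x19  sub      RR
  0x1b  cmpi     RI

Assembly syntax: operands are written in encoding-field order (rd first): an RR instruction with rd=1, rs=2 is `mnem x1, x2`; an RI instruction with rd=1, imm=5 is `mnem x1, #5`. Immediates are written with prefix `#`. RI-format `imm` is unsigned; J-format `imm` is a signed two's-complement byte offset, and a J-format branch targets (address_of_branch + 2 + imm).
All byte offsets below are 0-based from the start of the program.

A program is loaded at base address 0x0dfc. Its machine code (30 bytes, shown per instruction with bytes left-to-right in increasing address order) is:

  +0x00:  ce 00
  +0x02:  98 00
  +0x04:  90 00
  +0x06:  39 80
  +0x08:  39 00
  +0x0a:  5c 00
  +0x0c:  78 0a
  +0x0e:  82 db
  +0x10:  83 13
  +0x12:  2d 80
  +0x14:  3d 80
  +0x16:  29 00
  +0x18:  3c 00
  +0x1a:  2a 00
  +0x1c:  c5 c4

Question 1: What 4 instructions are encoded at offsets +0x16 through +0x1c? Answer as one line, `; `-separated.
+0x16: 29 00 ⇒ word 0x2900 (big)
  top 5b → 0x5 → eor [RR]
  [10:9] rd=0 = x0
  [8:7] rs=2 = x2
+0x18: 3c 00 ⇒ word 0x3c00 (big)
  top 5b → 0x7 → add [RR]
  [10:9] rd=2 = x2
  [8:7] rs=0 = x0
+0x1a: 2a 00 ⇒ word 0x2a00 (big)
  top 5b → 0x5 → eor [RR]
  [10:9] rd=1 = x1
  [8:7] rs=0 = x0
+0x1c: c5 c4 ⇒ word 0xc5c4 (big)
  top 5b → 0x18 → subi [RI]
  [10:9] rd=2 = x2
  [8:0] imm=452 = #452

eor x0, x2; add x2, x0; eor x1, x0; subi x2, #452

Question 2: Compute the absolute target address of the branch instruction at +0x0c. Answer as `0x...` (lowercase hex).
0x0e14

[0c] 78 0a → 0x780a
  top 5b → 0xf → bne [J]
  imm: (w>>0)&0x7ff=0xa → #10
  target = base 0x0dfc + off 0x0c + 2 + imm 10 = 0x0e14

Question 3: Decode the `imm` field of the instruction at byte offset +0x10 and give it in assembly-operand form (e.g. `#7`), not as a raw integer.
[10] 83 13 → 0x8313
  opcode bits[15:11]=0x10: andi/RI
  [10:9] rd=1 = x1
  [8:0] imm=275 = #275

#275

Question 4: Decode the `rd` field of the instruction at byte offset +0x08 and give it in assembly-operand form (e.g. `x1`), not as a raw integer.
x0

+0x08: 39 00 ⇒ word 0x3900 (big)
  opcode bits[15:11]=0x7: add/RR
  [10:9] rd=0 = x0
  [8:7] rs=2 = x2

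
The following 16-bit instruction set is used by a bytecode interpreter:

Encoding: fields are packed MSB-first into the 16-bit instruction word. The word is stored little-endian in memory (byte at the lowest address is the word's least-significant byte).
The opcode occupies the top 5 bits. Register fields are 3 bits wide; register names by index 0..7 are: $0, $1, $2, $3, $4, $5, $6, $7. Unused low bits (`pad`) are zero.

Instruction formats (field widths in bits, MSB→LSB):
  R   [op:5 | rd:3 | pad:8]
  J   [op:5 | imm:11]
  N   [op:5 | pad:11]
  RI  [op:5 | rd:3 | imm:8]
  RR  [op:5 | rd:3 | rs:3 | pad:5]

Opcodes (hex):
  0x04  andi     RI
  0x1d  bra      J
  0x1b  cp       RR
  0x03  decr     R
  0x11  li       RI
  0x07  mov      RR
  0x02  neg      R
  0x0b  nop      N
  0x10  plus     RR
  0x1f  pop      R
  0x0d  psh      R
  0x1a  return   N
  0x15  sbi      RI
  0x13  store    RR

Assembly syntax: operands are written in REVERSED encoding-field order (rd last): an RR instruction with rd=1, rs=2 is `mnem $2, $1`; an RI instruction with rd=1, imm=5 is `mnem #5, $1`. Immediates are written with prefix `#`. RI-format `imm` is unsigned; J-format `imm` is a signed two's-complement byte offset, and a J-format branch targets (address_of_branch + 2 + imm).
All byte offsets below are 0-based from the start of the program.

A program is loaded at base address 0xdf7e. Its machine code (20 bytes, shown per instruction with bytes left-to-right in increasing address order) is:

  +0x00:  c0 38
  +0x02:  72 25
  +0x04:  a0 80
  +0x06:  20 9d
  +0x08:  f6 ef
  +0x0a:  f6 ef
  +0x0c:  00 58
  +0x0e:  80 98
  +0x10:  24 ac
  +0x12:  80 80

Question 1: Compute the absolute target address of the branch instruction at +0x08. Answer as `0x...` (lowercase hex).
0xdf7e

[08] f6 ef → 0xeff6
  top 5b → 0x1d → bra [J]
  imm: (w>>0)&0x7ff=0x7f6 (s11→-10) → #-10
  target = base 0xdf7e + off 0x08 + 2 + imm -10 = 0xdf7e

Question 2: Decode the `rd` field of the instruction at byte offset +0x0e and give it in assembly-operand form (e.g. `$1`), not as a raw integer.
off 0x0e: read 80 98 as little → 0x9880
  op=0x9880>>11=0x13 ⇒ store (RR)
  [10:8] rd=0 = $0
  [7:5] rs=4 = $4

$0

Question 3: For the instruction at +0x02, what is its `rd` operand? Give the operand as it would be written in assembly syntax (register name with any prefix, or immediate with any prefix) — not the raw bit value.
@+02  little-endian(72 25) = 0x2572
  top 5b → 0x4 → andi [RI]
  rd: (w>>8)&0x7=0x5 → $5
  imm: (w>>0)&0xff=0x72 → #114

$5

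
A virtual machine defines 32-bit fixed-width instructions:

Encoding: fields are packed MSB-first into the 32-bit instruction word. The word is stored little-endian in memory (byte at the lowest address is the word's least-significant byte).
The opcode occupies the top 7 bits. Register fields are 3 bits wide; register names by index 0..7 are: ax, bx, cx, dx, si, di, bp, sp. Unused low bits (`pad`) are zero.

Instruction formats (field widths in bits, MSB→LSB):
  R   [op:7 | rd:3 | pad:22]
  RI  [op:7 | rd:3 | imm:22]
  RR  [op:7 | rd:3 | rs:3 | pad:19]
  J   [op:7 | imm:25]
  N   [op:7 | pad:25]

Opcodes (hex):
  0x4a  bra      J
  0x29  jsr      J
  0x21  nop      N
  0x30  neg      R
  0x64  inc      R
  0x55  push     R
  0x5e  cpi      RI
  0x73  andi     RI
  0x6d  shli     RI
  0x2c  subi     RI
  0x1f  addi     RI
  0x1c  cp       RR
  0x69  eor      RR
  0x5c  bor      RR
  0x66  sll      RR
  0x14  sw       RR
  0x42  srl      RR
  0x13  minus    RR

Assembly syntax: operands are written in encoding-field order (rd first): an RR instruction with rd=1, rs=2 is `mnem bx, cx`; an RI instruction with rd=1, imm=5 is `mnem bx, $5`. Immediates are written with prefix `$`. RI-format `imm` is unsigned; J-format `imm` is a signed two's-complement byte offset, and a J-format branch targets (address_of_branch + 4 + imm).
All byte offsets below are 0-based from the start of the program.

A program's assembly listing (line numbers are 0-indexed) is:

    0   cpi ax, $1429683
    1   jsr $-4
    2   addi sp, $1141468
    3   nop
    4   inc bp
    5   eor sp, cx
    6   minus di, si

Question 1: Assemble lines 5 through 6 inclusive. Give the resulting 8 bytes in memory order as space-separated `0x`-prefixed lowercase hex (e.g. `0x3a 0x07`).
0x00 0x00 0xd0 0xd3 0x00 0x00 0x60 0x27

5. eor fields op=0x69:7|rd=7:3|rs=2:3|pad=0:19 → word d3d00000h → 00 00 d0 d3
6. minus fields op=0x13:7|rd=5:3|rs=4:3|pad=0:19 → word 27600000h → 00 00 60 27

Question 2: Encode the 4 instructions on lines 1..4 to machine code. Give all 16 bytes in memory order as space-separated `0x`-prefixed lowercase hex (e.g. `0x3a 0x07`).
0xfc 0xff 0xff 0x53 0xdc 0x6a 0xd1 0x3f 0x00 0x00 0x00 0x42 0x00 0x00 0x80 0xc9

1. jsr fields op=0x29:7|imm=-4:25 → word 53fffffch → fc ff ff 53
2. addi fields op=0x1f:7|rd=7:3|imm=1141468:22 → word 3fd16adch → dc 6a d1 3f
3. nop fields op=0x21:7|pad=0:25 → word 42000000h → 00 00 00 42
4. inc fields op=0x64:7|rd=6:3|pad=0:22 → word c9800000h → 00 00 80 c9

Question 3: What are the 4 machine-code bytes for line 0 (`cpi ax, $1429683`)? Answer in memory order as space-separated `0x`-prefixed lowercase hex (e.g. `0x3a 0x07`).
0. cpi fields op=0x5e:7|rd=0:3|imm=1429683:22 → word bc15d0b3h → b3 d0 15 bc

0xb3 0xd0 0x15 0xbc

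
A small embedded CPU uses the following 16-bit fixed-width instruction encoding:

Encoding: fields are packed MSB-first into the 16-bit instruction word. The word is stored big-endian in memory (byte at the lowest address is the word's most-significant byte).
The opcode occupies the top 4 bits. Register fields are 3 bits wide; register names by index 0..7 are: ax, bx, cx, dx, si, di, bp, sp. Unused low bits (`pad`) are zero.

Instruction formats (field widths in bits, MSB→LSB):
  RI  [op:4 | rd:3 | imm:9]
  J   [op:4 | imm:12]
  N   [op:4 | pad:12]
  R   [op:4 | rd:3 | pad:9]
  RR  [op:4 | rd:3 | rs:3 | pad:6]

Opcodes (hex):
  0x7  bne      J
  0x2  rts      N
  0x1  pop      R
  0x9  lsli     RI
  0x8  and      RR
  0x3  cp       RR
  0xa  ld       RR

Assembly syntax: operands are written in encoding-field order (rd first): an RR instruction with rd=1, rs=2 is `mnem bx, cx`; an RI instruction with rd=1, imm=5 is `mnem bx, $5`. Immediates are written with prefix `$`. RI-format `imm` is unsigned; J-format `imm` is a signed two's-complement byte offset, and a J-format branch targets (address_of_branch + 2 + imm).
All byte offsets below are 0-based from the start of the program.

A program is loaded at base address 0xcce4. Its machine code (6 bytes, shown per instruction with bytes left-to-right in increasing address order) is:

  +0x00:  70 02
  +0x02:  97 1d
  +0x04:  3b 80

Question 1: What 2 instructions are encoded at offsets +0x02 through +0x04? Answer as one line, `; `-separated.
@+02  big-endian(97 1d) = 0x971d
  opcode bits[15:12]=0x9: lsli/RI
  [11:9] rd=3 = dx
  [8:0] imm=285 = $285
@+04  big-endian(3b 80) = 0x3b80
  opcode bits[15:12]=0x3: cp/RR
  [11:9] rd=5 = di
  [8:6] rs=6 = bp

lsli dx, $285; cp di, bp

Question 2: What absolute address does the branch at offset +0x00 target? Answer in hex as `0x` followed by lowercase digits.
0xcce8

@+00  big-endian(70 02) = 0x7002
  op=0x7002>>12=0x7 ⇒ bne (J)
  imm@[11:0]=0x2 ⇒ $2
  target = base 0xcce4 + off 0x00 + 2 + imm 2 = 0xcce8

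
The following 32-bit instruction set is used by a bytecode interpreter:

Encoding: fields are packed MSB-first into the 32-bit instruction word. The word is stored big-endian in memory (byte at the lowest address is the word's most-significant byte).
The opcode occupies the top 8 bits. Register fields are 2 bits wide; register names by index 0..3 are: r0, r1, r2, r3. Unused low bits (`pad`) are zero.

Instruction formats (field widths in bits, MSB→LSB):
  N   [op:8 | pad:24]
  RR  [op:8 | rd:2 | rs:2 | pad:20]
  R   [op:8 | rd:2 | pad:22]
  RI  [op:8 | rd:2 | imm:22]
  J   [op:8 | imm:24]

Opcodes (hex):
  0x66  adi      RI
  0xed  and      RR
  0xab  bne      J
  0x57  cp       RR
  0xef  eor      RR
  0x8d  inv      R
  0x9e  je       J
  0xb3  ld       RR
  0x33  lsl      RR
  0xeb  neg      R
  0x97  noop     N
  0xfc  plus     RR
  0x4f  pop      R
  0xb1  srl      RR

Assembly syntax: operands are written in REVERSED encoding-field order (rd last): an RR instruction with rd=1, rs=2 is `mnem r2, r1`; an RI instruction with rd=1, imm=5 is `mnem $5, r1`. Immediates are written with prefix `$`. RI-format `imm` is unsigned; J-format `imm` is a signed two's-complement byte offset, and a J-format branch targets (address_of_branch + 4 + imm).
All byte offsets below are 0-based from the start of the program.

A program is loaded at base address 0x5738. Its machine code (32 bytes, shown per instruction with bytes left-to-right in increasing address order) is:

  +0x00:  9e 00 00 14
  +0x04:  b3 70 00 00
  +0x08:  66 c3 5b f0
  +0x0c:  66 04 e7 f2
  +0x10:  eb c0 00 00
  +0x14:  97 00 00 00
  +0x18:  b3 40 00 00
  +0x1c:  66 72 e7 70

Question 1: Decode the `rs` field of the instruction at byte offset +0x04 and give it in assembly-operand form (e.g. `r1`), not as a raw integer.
+0x04: b3 70 00 00 ⇒ word 0xb3700000 (big)
  op=0xb3700000>>24=0xb3 ⇒ ld (RR)
  [23:22] rd=1 = r1
  [21:20] rs=3 = r3

r3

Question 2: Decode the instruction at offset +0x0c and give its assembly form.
adi $321522, r0

@+0c  big-endian(66 04 e7 f2) = 0x6604e7f2
  op=0x6604e7f2>>24=0x66 ⇒ adi (RI)
  rd@[23:22]=0x0 ⇒ r0
  imm@[21:0]=0x4e7f2 ⇒ $321522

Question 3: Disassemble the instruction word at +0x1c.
@+1c  big-endian(66 72 e7 70) = 0x6672e770
  op=0x6672e770>>24=0x66 ⇒ adi (RI)
  rd@[23:22]=0x1 ⇒ r1
  imm@[21:0]=0x32e770 ⇒ $3336048

adi $3336048, r1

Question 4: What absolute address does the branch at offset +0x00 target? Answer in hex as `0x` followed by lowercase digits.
+0x00: 9e 00 00 14 ⇒ word 0x9e000014 (big)
  opcode bits[31:24]=0x9e: je/J
  imm: (w>>0)&0xffffff=0x14 → $20
  target = base 0x5738 + off 0x00 + 4 + imm 20 = 0x5750

0x5750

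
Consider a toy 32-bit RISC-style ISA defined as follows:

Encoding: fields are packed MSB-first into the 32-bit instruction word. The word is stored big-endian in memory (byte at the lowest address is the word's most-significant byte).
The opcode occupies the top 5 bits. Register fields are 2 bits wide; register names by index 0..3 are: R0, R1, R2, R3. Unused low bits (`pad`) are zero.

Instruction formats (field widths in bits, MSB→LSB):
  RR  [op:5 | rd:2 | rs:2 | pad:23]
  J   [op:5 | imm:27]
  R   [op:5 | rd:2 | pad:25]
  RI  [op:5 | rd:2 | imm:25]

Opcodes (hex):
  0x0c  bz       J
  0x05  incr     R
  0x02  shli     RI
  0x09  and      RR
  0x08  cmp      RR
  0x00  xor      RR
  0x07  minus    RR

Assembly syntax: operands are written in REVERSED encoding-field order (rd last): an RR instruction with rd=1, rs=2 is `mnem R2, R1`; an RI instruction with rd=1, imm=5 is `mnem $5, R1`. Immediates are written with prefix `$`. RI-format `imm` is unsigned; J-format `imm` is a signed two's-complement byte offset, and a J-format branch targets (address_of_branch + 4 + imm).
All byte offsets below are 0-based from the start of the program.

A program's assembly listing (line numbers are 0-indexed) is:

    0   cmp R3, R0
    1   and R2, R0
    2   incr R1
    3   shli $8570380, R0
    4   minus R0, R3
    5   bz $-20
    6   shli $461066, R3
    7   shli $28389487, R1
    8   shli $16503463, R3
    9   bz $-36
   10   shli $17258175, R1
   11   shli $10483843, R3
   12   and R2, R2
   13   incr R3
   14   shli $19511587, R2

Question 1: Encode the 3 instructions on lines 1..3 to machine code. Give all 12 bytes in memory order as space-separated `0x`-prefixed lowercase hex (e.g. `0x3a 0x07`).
line 1 (and): pack op=0x9:5|rd=0:2|rs=2:2|pad=0:23 = 0x49000000; big→ 49 00 00 00
line 2 (incr): pack op=0x5:5|rd=1:2|pad=0:25 = 0x2a000000; big→ 2a 00 00 00
line 3 (shli): pack op=0x2:5|rd=0:2|imm=8570380:25 = 0x1082c60c; big→ 10 82 c6 0c

0x49 0x00 0x00 0x00 0x2a 0x00 0x00 0x00 0x10 0x82 0xc6 0x0c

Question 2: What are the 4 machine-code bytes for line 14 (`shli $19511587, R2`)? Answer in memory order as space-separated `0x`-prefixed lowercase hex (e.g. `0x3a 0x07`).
line 14 (shli): pack op=0x2:5|rd=2:2|imm=19511587:25 = 0x1529b923; big→ 15 29 b9 23

0x15 0x29 0xb9 0x23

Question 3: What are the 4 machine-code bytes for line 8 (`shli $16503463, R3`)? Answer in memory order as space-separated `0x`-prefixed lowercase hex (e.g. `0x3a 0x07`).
0x16 0xfb 0xd2 0xa7

line 8 (shli): pack op=0x2:5|rd=3:2|imm=16503463:25 = 0x16fbd2a7; big→ 16 fb d2 a7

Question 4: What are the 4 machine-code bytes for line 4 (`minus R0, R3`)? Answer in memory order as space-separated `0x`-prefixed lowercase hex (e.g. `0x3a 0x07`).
L4: minus op=0x7:5|rd=3:2|rs=0:2|pad=0:23 ⇒ 0x3e000000 ⇒ big 3e 00 00 00

0x3e 0x00 0x00 0x00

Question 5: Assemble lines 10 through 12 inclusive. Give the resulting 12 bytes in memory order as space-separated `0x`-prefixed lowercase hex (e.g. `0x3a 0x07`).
0x13 0x07 0x56 0xbf 0x16 0x9f 0xf8 0x83 0x4d 0x00 0x00 0x00

10. shli fields op=0x2:5|rd=1:2|imm=17258175:25 → word 130756bfh → 13 07 56 bf
11. shli fields op=0x2:5|rd=3:2|imm=10483843:25 → word 169ff883h → 16 9f f8 83
12. and fields op=0x9:5|rd=2:2|rs=2:2|pad=0:23 → word 4d000000h → 4d 00 00 00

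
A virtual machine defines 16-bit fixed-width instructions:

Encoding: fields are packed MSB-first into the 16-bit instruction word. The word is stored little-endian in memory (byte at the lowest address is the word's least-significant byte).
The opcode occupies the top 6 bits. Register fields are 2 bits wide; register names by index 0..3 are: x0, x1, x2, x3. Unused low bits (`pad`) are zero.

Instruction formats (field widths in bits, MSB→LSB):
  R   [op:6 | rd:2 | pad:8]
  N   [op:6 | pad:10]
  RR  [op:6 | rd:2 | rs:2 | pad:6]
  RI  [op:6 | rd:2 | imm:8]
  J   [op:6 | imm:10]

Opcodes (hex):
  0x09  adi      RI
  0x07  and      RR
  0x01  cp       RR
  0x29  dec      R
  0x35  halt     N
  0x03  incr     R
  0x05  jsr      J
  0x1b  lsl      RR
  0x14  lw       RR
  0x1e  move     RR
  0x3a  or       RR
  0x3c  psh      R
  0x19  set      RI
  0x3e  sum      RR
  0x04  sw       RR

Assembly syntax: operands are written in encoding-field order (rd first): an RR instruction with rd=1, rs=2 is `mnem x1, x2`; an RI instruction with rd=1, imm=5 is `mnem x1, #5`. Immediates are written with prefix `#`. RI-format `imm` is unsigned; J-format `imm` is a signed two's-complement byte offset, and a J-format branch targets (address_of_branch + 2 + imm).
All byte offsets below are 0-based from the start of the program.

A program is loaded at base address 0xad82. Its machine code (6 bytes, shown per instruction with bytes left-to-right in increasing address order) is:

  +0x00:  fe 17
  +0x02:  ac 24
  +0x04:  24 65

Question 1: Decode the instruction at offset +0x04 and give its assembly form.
off 0x04: read 24 65 as little → 0x6524
  top 6b → 0x19 → set [RI]
  rd: (w>>8)&0x3=0x1 → x1
  imm: (w>>0)&0xff=0x24 → #36

set x1, #36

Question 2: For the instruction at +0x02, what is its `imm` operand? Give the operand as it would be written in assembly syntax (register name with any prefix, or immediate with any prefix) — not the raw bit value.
[02] ac 24 → 0x24ac
  opcode bits[15:10]=0x9: adi/RI
  rd: (w>>8)&0x3=0x0 → x0
  imm: (w>>0)&0xff=0xac → #172

#172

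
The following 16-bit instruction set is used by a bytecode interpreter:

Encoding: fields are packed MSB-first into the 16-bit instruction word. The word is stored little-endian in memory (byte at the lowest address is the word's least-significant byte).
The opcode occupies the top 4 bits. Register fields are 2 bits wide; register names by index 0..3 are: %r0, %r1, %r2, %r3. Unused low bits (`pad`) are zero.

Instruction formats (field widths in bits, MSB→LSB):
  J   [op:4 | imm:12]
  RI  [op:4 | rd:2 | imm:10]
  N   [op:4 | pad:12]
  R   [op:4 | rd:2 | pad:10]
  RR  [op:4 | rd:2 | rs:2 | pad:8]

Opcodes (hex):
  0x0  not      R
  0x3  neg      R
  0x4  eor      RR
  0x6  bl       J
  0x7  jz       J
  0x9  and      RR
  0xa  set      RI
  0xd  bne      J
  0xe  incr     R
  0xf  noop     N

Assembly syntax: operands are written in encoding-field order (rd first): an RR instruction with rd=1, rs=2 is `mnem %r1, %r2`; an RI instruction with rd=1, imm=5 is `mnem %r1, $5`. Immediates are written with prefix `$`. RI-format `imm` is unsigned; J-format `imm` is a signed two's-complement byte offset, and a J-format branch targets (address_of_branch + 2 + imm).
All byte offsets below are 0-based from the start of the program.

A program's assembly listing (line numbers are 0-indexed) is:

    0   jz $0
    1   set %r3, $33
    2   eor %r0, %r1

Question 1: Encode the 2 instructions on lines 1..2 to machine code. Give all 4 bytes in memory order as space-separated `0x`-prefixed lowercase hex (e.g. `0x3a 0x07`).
0x21 0xac 0x00 0x41

L1: set op=0xa:4|rd=3:2|imm=33:10 ⇒ 0xac21 ⇒ little 21 ac
L2: eor op=0x4:4|rd=0:2|rs=1:2|pad=0:8 ⇒ 0x4100 ⇒ little 00 41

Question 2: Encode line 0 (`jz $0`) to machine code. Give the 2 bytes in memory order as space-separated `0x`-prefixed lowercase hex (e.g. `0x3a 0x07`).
0x00 0x70

L0: jz op=0x7:4|imm=0:12 ⇒ 0x7000 ⇒ little 00 70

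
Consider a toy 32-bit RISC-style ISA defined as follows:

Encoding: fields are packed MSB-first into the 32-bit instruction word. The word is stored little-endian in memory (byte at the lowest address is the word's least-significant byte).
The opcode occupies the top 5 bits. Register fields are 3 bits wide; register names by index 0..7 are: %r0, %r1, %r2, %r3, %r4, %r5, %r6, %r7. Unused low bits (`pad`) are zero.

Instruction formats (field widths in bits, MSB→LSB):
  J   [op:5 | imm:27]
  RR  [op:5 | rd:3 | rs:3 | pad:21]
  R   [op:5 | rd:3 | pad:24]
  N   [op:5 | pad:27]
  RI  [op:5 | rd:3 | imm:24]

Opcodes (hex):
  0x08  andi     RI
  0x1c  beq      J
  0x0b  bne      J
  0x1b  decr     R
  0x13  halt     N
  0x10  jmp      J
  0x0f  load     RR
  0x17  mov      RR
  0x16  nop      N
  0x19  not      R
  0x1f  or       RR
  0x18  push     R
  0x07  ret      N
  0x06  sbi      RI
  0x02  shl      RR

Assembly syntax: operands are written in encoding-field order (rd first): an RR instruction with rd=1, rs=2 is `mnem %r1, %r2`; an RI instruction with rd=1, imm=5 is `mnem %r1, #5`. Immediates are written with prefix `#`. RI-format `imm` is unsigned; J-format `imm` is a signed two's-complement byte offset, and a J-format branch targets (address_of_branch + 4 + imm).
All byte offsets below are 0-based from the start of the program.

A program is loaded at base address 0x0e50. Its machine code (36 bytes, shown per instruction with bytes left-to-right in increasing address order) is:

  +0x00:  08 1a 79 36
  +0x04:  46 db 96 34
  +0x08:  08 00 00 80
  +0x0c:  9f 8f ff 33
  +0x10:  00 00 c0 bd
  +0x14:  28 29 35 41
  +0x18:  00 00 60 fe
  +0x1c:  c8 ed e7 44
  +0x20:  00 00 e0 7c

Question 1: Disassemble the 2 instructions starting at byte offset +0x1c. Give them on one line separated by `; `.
andi %r4, #15199688; load %r4, %r7

@+1c  little-endian(c8 ed e7 44) = 0x44e7edc8
  top 5b → 0x8 → andi [RI]
  rd@[26:24]=0x4 ⇒ %r4
  imm@[23:0]=0xe7edc8 ⇒ #15199688
@+20  little-endian(00 00 e0 7c) = 0x7ce00000
  top 5b → 0xf → load [RR]
  rd@[26:24]=0x4 ⇒ %r4
  rs@[23:21]=0x7 ⇒ %r7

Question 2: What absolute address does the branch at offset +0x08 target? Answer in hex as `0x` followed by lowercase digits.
0x0e64

[08] 08 00 00 80 → 0x80000008
  top 5b → 0x10 → jmp [J]
  imm: (w>>0)&0x7ffffff=0x8 → #8
  target = base 0x0e50 + off 0x08 + 4 + imm 8 = 0x0e64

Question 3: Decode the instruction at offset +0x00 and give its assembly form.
sbi %r6, #7936520

@+00  little-endian(08 1a 79 36) = 0x36791a08
  top 5b → 0x6 → sbi [RI]
  [26:24] rd=6 = %r6
  [23:0] imm=7936520 = #7936520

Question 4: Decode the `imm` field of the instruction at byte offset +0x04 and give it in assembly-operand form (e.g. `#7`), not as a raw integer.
off 0x04: read 46 db 96 34 as little → 0x3496db46
  op=0x3496db46>>27=0x6 ⇒ sbi (RI)
  rd@[26:24]=0x4 ⇒ %r4
  imm@[23:0]=0x96db46 ⇒ #9886534

#9886534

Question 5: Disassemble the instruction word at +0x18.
[18] 00 00 60 fe → 0xfe600000
  top 5b → 0x1f → or [RR]
  rd@[26:24]=0x6 ⇒ %r6
  rs@[23:21]=0x3 ⇒ %r3

or %r6, %r3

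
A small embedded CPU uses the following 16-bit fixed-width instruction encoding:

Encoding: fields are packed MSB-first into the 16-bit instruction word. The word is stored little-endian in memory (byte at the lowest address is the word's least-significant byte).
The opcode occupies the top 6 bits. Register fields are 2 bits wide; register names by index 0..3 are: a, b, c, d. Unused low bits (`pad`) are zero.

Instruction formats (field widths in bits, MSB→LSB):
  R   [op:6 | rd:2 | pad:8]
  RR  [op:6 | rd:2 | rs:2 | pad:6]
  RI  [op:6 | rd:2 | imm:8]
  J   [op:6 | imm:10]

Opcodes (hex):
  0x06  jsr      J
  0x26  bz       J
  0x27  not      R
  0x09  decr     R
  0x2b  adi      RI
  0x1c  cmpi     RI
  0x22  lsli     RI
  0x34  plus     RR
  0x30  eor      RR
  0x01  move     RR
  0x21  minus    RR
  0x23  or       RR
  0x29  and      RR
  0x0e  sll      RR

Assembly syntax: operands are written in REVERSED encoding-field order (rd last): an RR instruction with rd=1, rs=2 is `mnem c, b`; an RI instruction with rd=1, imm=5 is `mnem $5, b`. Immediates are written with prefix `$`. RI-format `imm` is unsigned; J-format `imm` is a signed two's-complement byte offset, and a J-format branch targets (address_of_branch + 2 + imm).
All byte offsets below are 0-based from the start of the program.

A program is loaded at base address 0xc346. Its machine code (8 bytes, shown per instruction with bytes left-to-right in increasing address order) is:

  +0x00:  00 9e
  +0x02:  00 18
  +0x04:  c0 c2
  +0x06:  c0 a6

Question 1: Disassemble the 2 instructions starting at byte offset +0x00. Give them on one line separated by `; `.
not c; jsr $0

off 0x00: read 00 9e as little → 0x9e00
  opcode bits[15:10]=0x27: not/R
  [9:8] rd=2 = c
off 0x02: read 00 18 as little → 0x1800
  opcode bits[15:10]=0x6: jsr/J
  [9:0] imm=0 = $0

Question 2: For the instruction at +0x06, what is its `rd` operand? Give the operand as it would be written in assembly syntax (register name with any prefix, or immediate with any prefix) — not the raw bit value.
+0x06: c0 a6 ⇒ word 0xa6c0 (little)
  opcode bits[15:10]=0x29: and/RR
  [9:8] rd=2 = c
  [7:6] rs=3 = d

c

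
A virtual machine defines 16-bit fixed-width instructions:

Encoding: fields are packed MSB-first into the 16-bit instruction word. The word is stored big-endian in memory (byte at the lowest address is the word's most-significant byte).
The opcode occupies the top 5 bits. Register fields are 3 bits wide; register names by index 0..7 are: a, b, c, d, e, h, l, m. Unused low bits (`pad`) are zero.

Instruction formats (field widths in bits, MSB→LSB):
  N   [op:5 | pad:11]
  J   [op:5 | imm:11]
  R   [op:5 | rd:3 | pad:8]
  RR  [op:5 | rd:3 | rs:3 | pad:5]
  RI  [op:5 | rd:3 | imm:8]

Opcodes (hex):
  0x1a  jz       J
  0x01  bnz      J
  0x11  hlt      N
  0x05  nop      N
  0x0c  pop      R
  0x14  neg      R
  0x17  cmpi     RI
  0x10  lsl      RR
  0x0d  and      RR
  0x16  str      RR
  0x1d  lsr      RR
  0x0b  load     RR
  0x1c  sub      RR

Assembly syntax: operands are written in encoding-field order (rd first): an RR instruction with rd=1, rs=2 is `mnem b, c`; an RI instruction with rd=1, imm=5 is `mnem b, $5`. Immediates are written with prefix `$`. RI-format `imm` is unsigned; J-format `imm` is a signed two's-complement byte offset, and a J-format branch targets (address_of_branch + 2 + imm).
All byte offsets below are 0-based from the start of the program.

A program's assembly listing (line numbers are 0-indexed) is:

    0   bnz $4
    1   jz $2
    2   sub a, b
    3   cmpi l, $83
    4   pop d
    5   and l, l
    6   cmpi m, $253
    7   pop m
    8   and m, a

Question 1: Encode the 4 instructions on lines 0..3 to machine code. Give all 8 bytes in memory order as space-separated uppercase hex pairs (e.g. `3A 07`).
08 04 D0 02 E0 20 BE 53

line 0 (bnz): pack op=0x1:5|imm=4:11 = 0x0804; big→ 08 04
line 1 (jz): pack op=0x1a:5|imm=2:11 = 0xd002; big→ d0 02
line 2 (sub): pack op=0x1c:5|rd=0:3|rs=1:3|pad=0:5 = 0xe020; big→ e0 20
line 3 (cmpi): pack op=0x17:5|rd=6:3|imm=83:8 = 0xbe53; big→ be 53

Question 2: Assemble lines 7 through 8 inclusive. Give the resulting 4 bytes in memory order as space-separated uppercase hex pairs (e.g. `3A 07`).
67 00 6F 00

7. pop fields op=0xc:5|rd=7:3|pad=0:8 → word 6700h → 67 00
8. and fields op=0xd:5|rd=7:3|rs=0:3|pad=0:5 → word 6f00h → 6f 00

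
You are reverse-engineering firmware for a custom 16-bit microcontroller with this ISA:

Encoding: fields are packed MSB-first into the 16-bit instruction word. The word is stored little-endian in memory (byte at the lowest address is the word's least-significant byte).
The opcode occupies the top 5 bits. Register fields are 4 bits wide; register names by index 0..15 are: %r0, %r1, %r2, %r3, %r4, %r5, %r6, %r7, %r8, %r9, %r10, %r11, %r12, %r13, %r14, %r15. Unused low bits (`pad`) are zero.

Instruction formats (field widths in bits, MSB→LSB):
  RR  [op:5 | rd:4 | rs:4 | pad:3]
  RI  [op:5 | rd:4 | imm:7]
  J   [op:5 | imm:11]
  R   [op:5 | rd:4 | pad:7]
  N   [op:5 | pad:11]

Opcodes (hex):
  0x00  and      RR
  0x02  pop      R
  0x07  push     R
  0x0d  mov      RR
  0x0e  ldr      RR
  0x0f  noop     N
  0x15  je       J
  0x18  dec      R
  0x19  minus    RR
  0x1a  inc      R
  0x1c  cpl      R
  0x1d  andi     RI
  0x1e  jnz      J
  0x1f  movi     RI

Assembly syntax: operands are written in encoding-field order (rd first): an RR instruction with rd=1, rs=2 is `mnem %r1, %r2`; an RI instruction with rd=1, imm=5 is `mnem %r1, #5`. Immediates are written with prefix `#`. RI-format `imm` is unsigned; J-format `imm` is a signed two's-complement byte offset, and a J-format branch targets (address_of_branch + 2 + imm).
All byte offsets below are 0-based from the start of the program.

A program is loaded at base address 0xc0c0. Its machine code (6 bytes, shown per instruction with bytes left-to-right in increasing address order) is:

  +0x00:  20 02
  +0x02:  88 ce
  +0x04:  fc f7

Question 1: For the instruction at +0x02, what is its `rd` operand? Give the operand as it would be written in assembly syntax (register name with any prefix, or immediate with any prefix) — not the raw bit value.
[02] 88 ce → 0xce88
  top 5b → 0x19 → minus [RR]
  [10:7] rd=13 = %r13
  [6:3] rs=1 = %r1

%r13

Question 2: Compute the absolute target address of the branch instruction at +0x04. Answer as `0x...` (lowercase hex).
off 0x04: read fc f7 as little → 0xf7fc
  op=0xf7fc>>11=0x1e ⇒ jnz (J)
  imm: (w>>0)&0x7ff=0x7fc (s11→-4) → #-4
  target = base 0xc0c0 + off 0x04 + 2 + imm -4 = 0xc0c2

0xc0c2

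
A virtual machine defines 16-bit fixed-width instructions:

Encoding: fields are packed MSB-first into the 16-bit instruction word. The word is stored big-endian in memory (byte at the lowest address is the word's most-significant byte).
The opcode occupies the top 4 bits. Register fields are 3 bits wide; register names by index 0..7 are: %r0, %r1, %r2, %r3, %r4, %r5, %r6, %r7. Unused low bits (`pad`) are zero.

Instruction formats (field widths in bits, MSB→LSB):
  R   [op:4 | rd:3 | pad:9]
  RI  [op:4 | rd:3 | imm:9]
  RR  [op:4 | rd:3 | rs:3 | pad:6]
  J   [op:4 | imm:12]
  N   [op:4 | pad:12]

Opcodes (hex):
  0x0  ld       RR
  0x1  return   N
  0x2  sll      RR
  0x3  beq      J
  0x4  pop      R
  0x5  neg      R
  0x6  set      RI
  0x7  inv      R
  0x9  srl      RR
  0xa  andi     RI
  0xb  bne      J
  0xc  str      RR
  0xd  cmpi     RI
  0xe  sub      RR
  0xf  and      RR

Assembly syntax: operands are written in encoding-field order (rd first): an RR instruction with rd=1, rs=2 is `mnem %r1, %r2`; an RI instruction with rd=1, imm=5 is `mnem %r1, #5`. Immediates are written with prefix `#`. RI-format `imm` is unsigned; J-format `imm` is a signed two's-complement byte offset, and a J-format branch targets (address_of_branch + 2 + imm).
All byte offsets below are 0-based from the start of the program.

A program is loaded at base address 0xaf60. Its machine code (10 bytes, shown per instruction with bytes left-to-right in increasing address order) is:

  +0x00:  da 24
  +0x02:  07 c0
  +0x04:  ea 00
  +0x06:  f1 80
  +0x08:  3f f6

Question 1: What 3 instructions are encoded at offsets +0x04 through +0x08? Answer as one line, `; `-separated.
@+04  big-endian(ea 00) = 0xea00
  opcode bits[15:12]=0xe: sub/RR
  rd@[11:9]=0x5 ⇒ %r5
  rs@[8:6]=0x0 ⇒ %r0
@+06  big-endian(f1 80) = 0xf180
  opcode bits[15:12]=0xf: and/RR
  rd@[11:9]=0x0 ⇒ %r0
  rs@[8:6]=0x6 ⇒ %r6
@+08  big-endian(3f f6) = 0x3ff6
  opcode bits[15:12]=0x3: beq/J
  imm@[11:0]=0xff6 (s12→-10) ⇒ #-10

sub %r5, %r0; and %r0, %r6; beq #-10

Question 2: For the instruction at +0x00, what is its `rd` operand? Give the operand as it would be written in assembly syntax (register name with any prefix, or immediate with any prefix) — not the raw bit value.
off 0x00: read da 24 as big → 0xda24
  top 4b → 0xd → cmpi [RI]
  rd: (w>>9)&0x7=0x5 → %r5
  imm: (w>>0)&0x1ff=0x24 → #36

%r5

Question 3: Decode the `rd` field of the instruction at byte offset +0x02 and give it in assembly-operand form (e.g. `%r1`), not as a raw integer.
+0x02: 07 c0 ⇒ word 0x07c0 (big)
  op=0x07c0>>12=0x0 ⇒ ld (RR)
  rd: (w>>9)&0x7=0x3 → %r3
  rs: (w>>6)&0x7=0x7 → %r7

%r3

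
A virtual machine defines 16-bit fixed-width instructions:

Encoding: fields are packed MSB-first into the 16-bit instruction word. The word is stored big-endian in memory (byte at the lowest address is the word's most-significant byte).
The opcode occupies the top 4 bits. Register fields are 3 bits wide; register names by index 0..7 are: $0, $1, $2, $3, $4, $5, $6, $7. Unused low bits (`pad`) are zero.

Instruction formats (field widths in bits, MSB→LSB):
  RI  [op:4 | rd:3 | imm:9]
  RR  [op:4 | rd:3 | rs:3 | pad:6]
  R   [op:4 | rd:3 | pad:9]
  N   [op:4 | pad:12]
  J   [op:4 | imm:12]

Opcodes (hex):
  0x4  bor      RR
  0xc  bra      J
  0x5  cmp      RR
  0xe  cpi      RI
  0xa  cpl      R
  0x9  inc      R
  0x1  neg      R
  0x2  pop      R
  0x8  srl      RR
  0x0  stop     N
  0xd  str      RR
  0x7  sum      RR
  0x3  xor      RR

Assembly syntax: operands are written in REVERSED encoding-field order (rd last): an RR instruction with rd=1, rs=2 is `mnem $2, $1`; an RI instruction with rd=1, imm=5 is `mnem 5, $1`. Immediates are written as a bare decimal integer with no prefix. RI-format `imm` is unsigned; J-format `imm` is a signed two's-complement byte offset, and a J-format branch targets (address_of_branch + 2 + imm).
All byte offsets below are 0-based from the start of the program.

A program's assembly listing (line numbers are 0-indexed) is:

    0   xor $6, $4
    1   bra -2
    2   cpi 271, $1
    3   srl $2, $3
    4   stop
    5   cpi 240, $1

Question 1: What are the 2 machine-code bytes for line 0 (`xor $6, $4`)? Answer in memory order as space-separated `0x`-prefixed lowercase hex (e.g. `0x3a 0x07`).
0x39 0x80

0. xor fields op=0x3:4|rd=4:3|rs=6:3|pad=0:6 → word 3980h → 39 80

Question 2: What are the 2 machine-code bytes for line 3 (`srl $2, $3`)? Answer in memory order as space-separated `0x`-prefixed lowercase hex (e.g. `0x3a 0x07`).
line 3 (srl): pack op=0x8:4|rd=3:3|rs=2:3|pad=0:6 = 0x8680; big→ 86 80

0x86 0x80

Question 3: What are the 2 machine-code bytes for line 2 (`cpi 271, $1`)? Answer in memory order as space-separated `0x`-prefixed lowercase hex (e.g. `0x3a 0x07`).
0xe3 0x0f

line 2 (cpi): pack op=0xe:4|rd=1:3|imm=271:9 = 0xe30f; big→ e3 0f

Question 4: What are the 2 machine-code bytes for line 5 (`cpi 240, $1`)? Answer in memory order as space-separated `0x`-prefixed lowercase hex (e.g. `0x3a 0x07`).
L5: cpi op=0xe:4|rd=1:3|imm=240:9 ⇒ 0xe2f0 ⇒ big e2 f0

0xe2 0xf0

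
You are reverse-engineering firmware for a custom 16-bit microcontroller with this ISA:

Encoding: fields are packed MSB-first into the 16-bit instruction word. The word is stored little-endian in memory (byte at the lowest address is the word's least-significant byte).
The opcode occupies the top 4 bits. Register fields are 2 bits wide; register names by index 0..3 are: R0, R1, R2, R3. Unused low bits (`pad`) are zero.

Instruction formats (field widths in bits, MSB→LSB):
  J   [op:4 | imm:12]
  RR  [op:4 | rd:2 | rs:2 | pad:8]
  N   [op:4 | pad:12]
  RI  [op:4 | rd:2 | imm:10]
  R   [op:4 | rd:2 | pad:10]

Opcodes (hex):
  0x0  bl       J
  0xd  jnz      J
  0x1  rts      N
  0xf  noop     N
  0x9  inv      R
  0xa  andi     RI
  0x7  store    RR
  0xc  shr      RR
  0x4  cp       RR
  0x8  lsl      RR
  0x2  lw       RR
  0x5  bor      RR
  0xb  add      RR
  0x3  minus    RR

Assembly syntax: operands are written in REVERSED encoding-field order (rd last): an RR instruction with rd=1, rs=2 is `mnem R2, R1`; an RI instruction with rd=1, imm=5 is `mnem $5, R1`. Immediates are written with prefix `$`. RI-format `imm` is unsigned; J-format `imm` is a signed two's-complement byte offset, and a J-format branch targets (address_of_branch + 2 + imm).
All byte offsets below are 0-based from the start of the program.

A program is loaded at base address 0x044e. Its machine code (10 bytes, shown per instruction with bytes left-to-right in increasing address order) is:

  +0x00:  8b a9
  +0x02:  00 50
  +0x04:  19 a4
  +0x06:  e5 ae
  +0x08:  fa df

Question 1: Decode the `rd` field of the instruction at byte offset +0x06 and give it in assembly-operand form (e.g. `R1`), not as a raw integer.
off 0x06: read e5 ae as little → 0xaee5
  op=0xaee5>>12=0xa ⇒ andi (RI)
  [11:10] rd=3 = R3
  [9:0] imm=741 = $741

R3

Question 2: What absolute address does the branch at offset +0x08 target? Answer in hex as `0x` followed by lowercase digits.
0x0452

[08] fa df → 0xdffa
  op=0xdffa>>12=0xd ⇒ jnz (J)
  imm@[11:0]=0xffa (s12→-6) ⇒ $-6
  target = base 0x044e + off 0x08 + 2 + imm -6 = 0x0452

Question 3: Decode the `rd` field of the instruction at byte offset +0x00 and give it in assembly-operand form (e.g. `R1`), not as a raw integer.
off 0x00: read 8b a9 as little → 0xa98b
  op=0xa98b>>12=0xa ⇒ andi (RI)
  rd: (w>>10)&0x3=0x2 → R2
  imm: (w>>0)&0x3ff=0x18b → $395

R2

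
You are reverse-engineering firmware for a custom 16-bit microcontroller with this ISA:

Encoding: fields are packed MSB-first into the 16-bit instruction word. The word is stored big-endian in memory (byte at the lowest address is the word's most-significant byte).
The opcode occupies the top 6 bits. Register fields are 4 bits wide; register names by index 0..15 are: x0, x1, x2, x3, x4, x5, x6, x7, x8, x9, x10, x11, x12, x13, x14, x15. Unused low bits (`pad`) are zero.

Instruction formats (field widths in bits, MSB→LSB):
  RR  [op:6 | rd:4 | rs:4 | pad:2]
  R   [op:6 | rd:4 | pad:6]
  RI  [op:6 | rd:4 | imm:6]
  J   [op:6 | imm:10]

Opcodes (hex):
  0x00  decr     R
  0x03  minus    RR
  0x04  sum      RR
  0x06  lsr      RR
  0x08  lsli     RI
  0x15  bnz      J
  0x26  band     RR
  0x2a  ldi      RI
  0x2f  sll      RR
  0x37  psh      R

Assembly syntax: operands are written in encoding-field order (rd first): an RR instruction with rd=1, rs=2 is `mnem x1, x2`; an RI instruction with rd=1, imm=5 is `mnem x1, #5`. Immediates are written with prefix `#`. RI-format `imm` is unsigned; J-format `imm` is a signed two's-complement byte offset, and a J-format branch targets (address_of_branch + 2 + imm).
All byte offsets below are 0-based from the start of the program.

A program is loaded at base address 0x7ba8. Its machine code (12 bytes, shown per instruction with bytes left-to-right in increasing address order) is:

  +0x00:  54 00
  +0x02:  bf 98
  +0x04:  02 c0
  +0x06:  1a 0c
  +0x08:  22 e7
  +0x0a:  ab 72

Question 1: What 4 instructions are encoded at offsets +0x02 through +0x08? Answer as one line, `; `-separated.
sll x14, x6; decr x11; lsr x8, x3; lsli x11, #39

+0x02: bf 98 ⇒ word 0xbf98 (big)
  top 6b → 0x2f → sll [RR]
  rd: (w>>6)&0xf=0xe → x14
  rs: (w>>2)&0xf=0x6 → x6
+0x04: 02 c0 ⇒ word 0x02c0 (big)
  top 6b → 0x0 → decr [R]
  rd: (w>>6)&0xf=0xb → x11
+0x06: 1a 0c ⇒ word 0x1a0c (big)
  top 6b → 0x6 → lsr [RR]
  rd: (w>>6)&0xf=0x8 → x8
  rs: (w>>2)&0xf=0x3 → x3
+0x08: 22 e7 ⇒ word 0x22e7 (big)
  top 6b → 0x8 → lsli [RI]
  rd: (w>>6)&0xf=0xb → x11
  imm: (w>>0)&0x3f=0x27 → #39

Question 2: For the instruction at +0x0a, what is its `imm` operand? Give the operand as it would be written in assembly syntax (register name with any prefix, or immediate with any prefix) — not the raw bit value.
#50

[0a] ab 72 → 0xab72
  op=0xab72>>10=0x2a ⇒ ldi (RI)
  rd: (w>>6)&0xf=0xd → x13
  imm: (w>>0)&0x3f=0x32 → #50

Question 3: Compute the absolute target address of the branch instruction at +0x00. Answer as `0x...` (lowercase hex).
+0x00: 54 00 ⇒ word 0x5400 (big)
  op=0x5400>>10=0x15 ⇒ bnz (J)
  imm@[9:0]=0x0 ⇒ #0
  target = base 0x7ba8 + off 0x00 + 2 + imm 0 = 0x7baa

0x7baa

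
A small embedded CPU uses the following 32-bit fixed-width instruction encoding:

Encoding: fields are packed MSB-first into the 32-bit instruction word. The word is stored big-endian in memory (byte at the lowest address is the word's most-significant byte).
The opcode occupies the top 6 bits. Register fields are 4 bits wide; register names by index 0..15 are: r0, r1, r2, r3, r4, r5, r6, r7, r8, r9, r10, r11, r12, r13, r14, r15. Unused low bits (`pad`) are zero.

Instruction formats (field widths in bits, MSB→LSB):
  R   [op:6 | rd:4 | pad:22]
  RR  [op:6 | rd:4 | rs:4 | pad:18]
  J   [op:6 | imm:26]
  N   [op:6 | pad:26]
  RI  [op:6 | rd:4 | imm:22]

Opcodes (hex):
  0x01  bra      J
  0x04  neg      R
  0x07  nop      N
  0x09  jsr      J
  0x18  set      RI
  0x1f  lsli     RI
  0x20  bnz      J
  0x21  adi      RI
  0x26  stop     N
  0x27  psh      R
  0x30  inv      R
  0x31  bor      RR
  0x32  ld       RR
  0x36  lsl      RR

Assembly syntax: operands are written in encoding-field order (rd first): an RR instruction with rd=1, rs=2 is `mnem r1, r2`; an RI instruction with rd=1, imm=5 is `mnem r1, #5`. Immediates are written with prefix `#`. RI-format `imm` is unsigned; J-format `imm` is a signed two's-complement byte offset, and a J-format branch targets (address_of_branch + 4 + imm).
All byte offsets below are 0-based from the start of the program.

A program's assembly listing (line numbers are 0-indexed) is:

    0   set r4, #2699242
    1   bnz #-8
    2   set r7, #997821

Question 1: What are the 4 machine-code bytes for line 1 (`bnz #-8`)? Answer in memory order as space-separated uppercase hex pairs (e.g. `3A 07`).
83 FF FF F8

line 1 (bnz): pack op=0x20:6|imm=-8:26 = 0x83fffff8; big→ 83 ff ff f8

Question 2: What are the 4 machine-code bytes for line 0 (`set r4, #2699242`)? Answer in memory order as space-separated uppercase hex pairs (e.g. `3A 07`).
L0: set op=0x18:6|rd=4:4|imm=2699242:22 ⇒ 0x61292fea ⇒ big 61 29 2f ea

61 29 2F EA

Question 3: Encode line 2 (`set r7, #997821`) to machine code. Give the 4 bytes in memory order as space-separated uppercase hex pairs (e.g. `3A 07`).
L2: set op=0x18:6|rd=7:4|imm=997821:22 ⇒ 0x61cf39bd ⇒ big 61 cf 39 bd

61 CF 39 BD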